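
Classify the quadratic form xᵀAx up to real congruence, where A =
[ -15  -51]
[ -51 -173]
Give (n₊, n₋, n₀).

step 0: pivot -15 → sign −
step 1: pivot 2/5 → sign +
signature = (1, 1, 0)

Answer: (1, 1, 0)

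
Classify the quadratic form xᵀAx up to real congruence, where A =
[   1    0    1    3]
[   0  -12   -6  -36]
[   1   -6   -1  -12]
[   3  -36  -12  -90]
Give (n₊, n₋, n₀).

Answer: (2, 1, 1)

Derivation:
step 0: pivot 1 → sign +
step 1: pivot -12 → sign −
step 2: pivot 1 → sign +
step 3: row/col 3 already zero → sign 0
signature = (2, 1, 1)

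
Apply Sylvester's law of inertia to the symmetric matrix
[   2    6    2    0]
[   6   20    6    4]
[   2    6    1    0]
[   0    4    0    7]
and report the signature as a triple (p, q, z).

Answer: (2, 2, 0)

Derivation:
step 0: pivot 2 → sign +
step 1: pivot 2 → sign +
step 2: pivot -1 → sign −
step 3: pivot -1 → sign −
signature = (2, 2, 0)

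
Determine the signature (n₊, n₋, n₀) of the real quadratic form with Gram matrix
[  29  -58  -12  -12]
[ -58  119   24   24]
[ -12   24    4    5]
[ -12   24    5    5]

step 0: pivot 29 → sign +
step 1: pivot 3 → sign +
step 2: pivot -28/29 → sign −
step 3: pivot 1/28 → sign +
signature = (3, 1, 0)

Answer: (3, 1, 0)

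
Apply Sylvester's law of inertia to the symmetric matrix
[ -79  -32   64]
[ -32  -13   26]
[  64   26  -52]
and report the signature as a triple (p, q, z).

step 0: pivot -79 → sign −
step 1: pivot -3/79 → sign −
step 2: row/col 2 already zero → sign 0
signature = (0, 2, 1)

Answer: (0, 2, 1)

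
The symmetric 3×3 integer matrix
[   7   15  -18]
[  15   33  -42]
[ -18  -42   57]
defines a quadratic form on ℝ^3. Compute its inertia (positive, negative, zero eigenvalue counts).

step 0: pivot 7 → sign +
step 1: pivot 6/7 → sign +
step 2: pivot -3 → sign −
signature = (2, 1, 0)

Answer: (2, 1, 0)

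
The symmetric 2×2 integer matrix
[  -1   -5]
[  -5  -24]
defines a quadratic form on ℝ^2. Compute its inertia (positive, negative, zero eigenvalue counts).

Answer: (1, 1, 0)

Derivation:
step 0: pivot -1 → sign −
step 1: pivot 1 → sign +
signature = (1, 1, 0)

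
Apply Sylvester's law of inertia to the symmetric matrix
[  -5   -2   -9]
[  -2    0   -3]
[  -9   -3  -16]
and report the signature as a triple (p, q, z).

step 0: pivot -5 → sign −
step 1: pivot 4/5 → sign +
step 2: pivot -1/4 → sign −
signature = (1, 2, 0)

Answer: (1, 2, 0)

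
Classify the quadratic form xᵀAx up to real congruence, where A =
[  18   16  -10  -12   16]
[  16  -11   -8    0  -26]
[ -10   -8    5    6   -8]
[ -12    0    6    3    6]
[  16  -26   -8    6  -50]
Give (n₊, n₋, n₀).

step 0: pivot 18 → sign +
step 1: pivot -227/9 → sign −
step 2: pivot -119/227 → sign −
step 3: pivot -39/119 → sign −
step 4: pivot 6/13 → sign +
signature = (2, 3, 0)

Answer: (2, 3, 0)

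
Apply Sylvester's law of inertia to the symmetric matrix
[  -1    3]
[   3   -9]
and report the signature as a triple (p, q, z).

Answer: (0, 1, 1)

Derivation:
step 0: pivot -1 → sign −
step 1: row/col 1 already zero → sign 0
signature = (0, 1, 1)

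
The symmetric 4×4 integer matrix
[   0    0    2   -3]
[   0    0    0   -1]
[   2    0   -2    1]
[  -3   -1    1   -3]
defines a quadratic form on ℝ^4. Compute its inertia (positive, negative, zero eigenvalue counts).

step 0: pivot -2 → sign −
step 1: pivot 2 → sign +
step 2: pivot -9/2 → sign −
step 3: pivot 2/9 → sign +
signature = (2, 2, 0)

Answer: (2, 2, 0)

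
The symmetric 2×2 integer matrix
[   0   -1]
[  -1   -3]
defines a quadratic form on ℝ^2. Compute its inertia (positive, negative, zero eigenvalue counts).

step 0: pivot -3 → sign −
step 1: pivot 1/3 → sign +
signature = (1, 1, 0)

Answer: (1, 1, 0)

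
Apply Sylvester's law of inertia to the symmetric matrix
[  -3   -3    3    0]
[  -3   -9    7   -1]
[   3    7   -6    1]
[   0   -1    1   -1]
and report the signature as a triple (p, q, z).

Answer: (0, 4, 0)

Derivation:
step 0: pivot -3 → sign −
step 1: pivot -6 → sign −
step 2: pivot -1/3 → sign −
step 3: pivot -1/2 → sign −
signature = (0, 4, 0)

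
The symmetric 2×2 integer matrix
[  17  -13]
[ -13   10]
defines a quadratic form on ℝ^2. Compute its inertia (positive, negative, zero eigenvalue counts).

step 0: pivot 17 → sign +
step 1: pivot 1/17 → sign +
signature = (2, 0, 0)

Answer: (2, 0, 0)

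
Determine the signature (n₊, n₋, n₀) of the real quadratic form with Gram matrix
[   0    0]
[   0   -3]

step 0: pivot -3 → sign −
step 1: row/col 1 already zero → sign 0
signature = (0, 1, 1)

Answer: (0, 1, 1)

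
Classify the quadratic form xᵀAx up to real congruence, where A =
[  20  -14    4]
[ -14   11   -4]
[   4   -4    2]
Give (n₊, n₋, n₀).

Answer: (2, 0, 1)

Derivation:
step 0: pivot 20 → sign +
step 1: pivot 6/5 → sign +
step 2: row/col 2 already zero → sign 0
signature = (2, 0, 1)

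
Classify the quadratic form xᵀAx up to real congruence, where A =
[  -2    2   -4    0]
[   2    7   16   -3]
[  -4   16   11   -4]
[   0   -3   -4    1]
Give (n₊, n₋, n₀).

step 0: pivot -2 → sign −
step 1: pivot 9 → sign +
step 2: pivot 3 → sign +
step 3: row/col 3 already zero → sign 0
signature = (2, 1, 1)

Answer: (2, 1, 1)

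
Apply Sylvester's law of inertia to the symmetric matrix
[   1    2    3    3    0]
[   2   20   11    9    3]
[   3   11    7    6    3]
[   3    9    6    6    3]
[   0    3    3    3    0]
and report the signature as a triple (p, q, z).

Answer: (4, 1, 0)

Derivation:
step 0: pivot 1 → sign +
step 1: pivot 16 → sign +
step 2: pivot -57/16 → sign −
step 3: pivot 15/19 → sign +
step 4: pivot 3/5 → sign +
signature = (4, 1, 0)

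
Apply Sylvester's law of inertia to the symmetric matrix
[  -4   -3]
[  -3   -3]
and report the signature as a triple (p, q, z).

step 0: pivot -4 → sign −
step 1: pivot -3/4 → sign −
signature = (0, 2, 0)

Answer: (0, 2, 0)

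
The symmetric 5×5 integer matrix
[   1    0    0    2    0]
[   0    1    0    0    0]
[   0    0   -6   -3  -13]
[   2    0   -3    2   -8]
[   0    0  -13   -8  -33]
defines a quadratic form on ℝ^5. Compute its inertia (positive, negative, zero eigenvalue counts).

step 0: pivot 1 → sign +
step 1: pivot 1 → sign +
step 2: pivot -6 → sign −
step 3: pivot -1/2 → sign −
step 4: pivot -1/3 → sign −
signature = (2, 3, 0)

Answer: (2, 3, 0)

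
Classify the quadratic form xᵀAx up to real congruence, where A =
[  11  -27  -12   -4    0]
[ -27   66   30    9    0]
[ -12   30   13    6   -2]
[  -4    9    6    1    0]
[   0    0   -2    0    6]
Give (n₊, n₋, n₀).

step 0: pivot 11 → sign +
step 1: pivot -3/11 → sign −
step 2: pivot 1 → sign +
step 3: pivot 2 → sign +
step 4: pivot 2 → sign +
signature = (4, 1, 0)

Answer: (4, 1, 0)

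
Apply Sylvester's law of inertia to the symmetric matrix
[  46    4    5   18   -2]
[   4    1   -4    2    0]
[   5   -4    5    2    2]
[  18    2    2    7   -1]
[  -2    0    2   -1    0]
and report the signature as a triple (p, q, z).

Answer: (4, 1, 0)

Derivation:
step 0: pivot 46 → sign +
step 1: pivot 15/23 → sign +
step 2: pivot -257/10 → sign −
step 3: pivot 13/771 → sign +
step 4: pivot 1/13 → sign +
signature = (4, 1, 0)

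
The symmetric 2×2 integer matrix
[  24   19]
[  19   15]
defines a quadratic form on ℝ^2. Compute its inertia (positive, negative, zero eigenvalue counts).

Answer: (1, 1, 0)

Derivation:
step 0: pivot 24 → sign +
step 1: pivot -1/24 → sign −
signature = (1, 1, 0)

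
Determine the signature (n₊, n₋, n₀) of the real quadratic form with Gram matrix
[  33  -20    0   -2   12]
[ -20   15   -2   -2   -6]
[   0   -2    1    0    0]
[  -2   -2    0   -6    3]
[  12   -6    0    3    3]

step 0: pivot 33 → sign +
step 1: pivot 95/33 → sign +
step 2: pivot -37/95 → sign −
step 3: pivot 114/37 → sign +
step 4: pivot 3/38 → sign +
signature = (4, 1, 0)

Answer: (4, 1, 0)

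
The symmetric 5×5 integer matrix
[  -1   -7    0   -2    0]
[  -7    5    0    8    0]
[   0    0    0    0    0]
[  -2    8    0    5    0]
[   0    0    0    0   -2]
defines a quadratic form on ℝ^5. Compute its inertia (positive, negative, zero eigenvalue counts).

step 0: pivot -1 → sign −
step 1: pivot 54 → sign +
step 2: pivot 1/27 → sign +
step 3: pivot -2 → sign −
step 4: row/col 4 already zero → sign 0
signature = (2, 2, 1)

Answer: (2, 2, 1)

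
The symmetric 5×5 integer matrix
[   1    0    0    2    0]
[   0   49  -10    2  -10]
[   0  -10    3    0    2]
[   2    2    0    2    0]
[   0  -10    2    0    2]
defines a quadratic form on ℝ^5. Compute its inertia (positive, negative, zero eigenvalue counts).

Answer: (4, 1, 0)

Derivation:
step 0: pivot 1 → sign +
step 1: pivot 49 → sign +
step 2: pivot 47/49 → sign +
step 3: pivot -106/47 → sign −
step 4: pivot 2/53 → sign +
signature = (4, 1, 0)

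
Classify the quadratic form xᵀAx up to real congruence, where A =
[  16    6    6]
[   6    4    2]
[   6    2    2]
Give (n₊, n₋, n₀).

step 0: pivot 16 → sign +
step 1: pivot 7/4 → sign +
step 2: pivot -2/7 → sign −
signature = (2, 1, 0)

Answer: (2, 1, 0)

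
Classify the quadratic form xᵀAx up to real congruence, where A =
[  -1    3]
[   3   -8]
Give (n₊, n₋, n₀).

Answer: (1, 1, 0)

Derivation:
step 0: pivot -1 → sign −
step 1: pivot 1 → sign +
signature = (1, 1, 0)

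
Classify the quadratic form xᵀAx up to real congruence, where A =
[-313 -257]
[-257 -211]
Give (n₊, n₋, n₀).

Answer: (1, 1, 0)

Derivation:
step 0: pivot -313 → sign −
step 1: pivot 6/313 → sign +
signature = (1, 1, 0)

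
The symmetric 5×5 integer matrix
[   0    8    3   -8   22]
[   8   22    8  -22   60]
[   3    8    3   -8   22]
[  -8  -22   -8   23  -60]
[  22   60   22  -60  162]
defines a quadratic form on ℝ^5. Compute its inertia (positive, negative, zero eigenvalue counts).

Answer: (3, 2, 0)

Derivation:
step 0: pivot 22 → sign +
step 1: pivot -32/11 → sign −
step 2: pivot 3/32 → sign +
step 3: pivot 1 → sign +
step 4: pivot -2 → sign −
signature = (3, 2, 0)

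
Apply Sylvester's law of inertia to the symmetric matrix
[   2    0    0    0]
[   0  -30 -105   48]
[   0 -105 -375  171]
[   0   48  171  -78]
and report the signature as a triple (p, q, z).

step 0: pivot 2 → sign +
step 1: pivot -30 → sign −
step 2: pivot -15/2 → sign −
step 3: row/col 3 already zero → sign 0
signature = (1, 2, 1)

Answer: (1, 2, 1)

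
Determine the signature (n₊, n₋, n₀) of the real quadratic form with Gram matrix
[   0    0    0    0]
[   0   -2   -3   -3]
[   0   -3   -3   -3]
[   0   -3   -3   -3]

step 0: pivot -2 → sign −
step 1: pivot 3/2 → sign +
step 2: row/col 2 already zero → sign 0
step 3: row/col 3 already zero → sign 0
signature = (1, 1, 2)

Answer: (1, 1, 2)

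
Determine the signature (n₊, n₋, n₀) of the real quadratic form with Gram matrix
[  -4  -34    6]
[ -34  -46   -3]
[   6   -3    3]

step 0: pivot -4 → sign −
step 1: pivot 243 → sign +
step 2: row/col 2 already zero → sign 0
signature = (1, 1, 1)

Answer: (1, 1, 1)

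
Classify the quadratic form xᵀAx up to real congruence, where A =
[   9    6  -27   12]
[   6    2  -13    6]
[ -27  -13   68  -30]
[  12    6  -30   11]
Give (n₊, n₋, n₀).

step 0: pivot 9 → sign +
step 1: pivot -2 → sign −
step 2: pivot -1/2 → sign −
step 3: pivot -1 → sign −
signature = (1, 3, 0)

Answer: (1, 3, 0)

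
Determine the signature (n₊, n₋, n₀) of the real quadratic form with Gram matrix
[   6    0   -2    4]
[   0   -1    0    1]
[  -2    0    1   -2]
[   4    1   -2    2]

step 0: pivot 6 → sign +
step 1: pivot -1 → sign −
step 2: pivot 1/3 → sign +
step 3: pivot -1 → sign −
signature = (2, 2, 0)

Answer: (2, 2, 0)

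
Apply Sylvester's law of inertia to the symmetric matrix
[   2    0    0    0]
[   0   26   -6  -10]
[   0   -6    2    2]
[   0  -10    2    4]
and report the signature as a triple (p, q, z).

step 0: pivot 2 → sign +
step 1: pivot 26 → sign +
step 2: pivot 8/13 → sign +
step 3: row/col 3 already zero → sign 0
signature = (3, 0, 1)

Answer: (3, 0, 1)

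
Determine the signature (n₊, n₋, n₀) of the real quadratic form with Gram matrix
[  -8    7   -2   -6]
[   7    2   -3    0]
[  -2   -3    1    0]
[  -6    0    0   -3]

Answer: (2, 2, 0)

Derivation:
step 0: pivot -8 → sign −
step 1: pivot 65/8 → sign +
step 2: pivot -83/65 → sign −
step 3: pivot 3/83 → sign +
signature = (2, 2, 0)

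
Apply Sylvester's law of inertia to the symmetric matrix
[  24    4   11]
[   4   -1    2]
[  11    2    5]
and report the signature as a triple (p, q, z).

step 0: pivot 24 → sign +
step 1: pivot -5/3 → sign −
step 2: pivot -1/40 → sign −
signature = (1, 2, 0)

Answer: (1, 2, 0)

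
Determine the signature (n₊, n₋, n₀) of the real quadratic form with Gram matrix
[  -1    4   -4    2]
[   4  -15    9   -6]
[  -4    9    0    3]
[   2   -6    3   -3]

step 0: pivot -1 → sign −
step 1: pivot 1 → sign +
step 2: pivot -33 → sign −
step 3: pivot -6/11 → sign −
signature = (1, 3, 0)

Answer: (1, 3, 0)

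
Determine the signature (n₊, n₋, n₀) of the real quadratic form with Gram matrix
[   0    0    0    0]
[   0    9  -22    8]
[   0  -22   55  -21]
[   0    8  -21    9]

Answer: (3, 0, 1)

Derivation:
step 0: pivot 9 → sign +
step 1: pivot 11/9 → sign +
step 2: pivot 2/11 → sign +
step 3: row/col 3 already zero → sign 0
signature = (3, 0, 1)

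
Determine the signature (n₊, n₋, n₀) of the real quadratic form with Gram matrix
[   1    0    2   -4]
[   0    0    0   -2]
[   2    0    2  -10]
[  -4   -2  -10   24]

step 0: pivot 1 → sign +
step 1: pivot -2 → sign −
step 2: pivot 10 → sign +
step 3: pivot -2/5 → sign −
signature = (2, 2, 0)

Answer: (2, 2, 0)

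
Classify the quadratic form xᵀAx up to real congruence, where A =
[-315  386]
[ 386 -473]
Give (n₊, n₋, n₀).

Answer: (1, 1, 0)

Derivation:
step 0: pivot -315 → sign −
step 1: pivot 1/315 → sign +
signature = (1, 1, 0)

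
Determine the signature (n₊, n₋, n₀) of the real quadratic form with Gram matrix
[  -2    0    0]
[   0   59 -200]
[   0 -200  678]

step 0: pivot -2 → sign −
step 1: pivot 59 → sign +
step 2: pivot 2/59 → sign +
signature = (2, 1, 0)

Answer: (2, 1, 0)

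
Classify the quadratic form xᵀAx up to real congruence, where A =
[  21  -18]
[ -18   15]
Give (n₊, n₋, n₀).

step 0: pivot 21 → sign +
step 1: pivot -3/7 → sign −
signature = (1, 1, 0)

Answer: (1, 1, 0)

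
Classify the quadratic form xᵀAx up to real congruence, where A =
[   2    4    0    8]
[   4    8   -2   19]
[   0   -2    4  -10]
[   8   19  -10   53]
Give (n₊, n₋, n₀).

step 0: pivot 2 → sign +
step 1: pivot 4 → sign +
step 2: pivot -1 → sign −
step 3: row/col 3 already zero → sign 0
signature = (2, 1, 1)

Answer: (2, 1, 1)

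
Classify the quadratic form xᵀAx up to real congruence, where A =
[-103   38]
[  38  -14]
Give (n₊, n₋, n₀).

step 0: pivot -103 → sign −
step 1: pivot 2/103 → sign +
signature = (1, 1, 0)

Answer: (1, 1, 0)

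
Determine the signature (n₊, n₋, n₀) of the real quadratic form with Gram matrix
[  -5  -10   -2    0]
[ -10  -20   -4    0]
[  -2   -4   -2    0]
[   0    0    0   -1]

step 0: pivot -5 → sign −
step 1: pivot -6/5 → sign −
step 2: pivot -1 → sign −
step 3: row/col 3 already zero → sign 0
signature = (0, 3, 1)

Answer: (0, 3, 1)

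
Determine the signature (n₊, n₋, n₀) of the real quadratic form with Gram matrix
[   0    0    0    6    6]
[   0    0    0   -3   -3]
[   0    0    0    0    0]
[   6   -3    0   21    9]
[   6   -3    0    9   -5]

step 0: pivot 21 → sign +
step 1: pivot -3/7 → sign −
step 2: pivot -2 → sign −
step 3: row/col 3 already zero → sign 0
step 4: row/col 4 already zero → sign 0
signature = (1, 2, 2)

Answer: (1, 2, 2)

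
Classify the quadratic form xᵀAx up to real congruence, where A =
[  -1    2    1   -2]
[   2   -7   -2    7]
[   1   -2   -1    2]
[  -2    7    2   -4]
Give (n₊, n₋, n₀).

step 0: pivot -1 → sign −
step 1: pivot -3 → sign −
step 2: pivot 3 → sign +
step 3: row/col 3 already zero → sign 0
signature = (1, 2, 1)

Answer: (1, 2, 1)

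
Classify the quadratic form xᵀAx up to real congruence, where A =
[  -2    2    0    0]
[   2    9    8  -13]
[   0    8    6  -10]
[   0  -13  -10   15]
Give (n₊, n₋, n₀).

Answer: (2, 2, 0)

Derivation:
step 0: pivot -2 → sign −
step 1: pivot 11 → sign +
step 2: pivot 2/11 → sign +
step 3: pivot -2 → sign −
signature = (2, 2, 0)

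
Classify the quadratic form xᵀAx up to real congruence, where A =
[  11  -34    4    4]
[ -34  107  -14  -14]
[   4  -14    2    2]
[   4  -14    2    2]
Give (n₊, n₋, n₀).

step 0: pivot 11 → sign +
step 1: pivot 21/11 → sign +
step 2: pivot -6/7 → sign −
step 3: row/col 3 already zero → sign 0
signature = (2, 1, 1)

Answer: (2, 1, 1)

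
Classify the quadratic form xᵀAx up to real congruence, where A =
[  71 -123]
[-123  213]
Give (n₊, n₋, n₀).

Answer: (1, 1, 0)

Derivation:
step 0: pivot 71 → sign +
step 1: pivot -6/71 → sign −
signature = (1, 1, 0)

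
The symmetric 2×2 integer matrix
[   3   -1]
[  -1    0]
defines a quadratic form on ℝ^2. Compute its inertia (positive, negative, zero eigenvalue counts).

step 0: pivot 3 → sign +
step 1: pivot -1/3 → sign −
signature = (1, 1, 0)

Answer: (1, 1, 0)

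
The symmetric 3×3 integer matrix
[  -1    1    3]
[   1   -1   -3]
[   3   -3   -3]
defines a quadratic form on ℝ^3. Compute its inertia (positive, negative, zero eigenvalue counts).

step 0: pivot -1 → sign −
step 1: pivot 6 → sign +
step 2: row/col 2 already zero → sign 0
signature = (1, 1, 1)

Answer: (1, 1, 1)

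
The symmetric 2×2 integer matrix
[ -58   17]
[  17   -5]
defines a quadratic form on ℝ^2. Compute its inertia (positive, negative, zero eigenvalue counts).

step 0: pivot -58 → sign −
step 1: pivot -1/58 → sign −
signature = (0, 2, 0)

Answer: (0, 2, 0)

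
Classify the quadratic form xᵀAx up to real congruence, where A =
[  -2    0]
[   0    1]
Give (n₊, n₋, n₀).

Answer: (1, 1, 0)

Derivation:
step 0: pivot -2 → sign −
step 1: pivot 1 → sign +
signature = (1, 1, 0)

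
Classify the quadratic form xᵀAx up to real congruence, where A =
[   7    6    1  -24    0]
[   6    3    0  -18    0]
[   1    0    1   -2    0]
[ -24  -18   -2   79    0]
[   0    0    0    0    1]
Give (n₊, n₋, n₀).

step 0: pivot 7 → sign +
step 1: pivot -15/7 → sign −
step 2: pivot 6/5 → sign +
step 3: pivot -1/3 → sign −
step 4: pivot 1 → sign +
signature = (3, 2, 0)

Answer: (3, 2, 0)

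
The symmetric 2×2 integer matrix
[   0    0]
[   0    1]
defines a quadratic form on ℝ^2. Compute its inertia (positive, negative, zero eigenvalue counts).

Answer: (1, 0, 1)

Derivation:
step 0: pivot 1 → sign +
step 1: row/col 1 already zero → sign 0
signature = (1, 0, 1)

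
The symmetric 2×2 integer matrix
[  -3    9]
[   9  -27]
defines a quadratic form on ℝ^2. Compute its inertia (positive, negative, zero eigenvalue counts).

step 0: pivot -3 → sign −
step 1: row/col 1 already zero → sign 0
signature = (0, 1, 1)

Answer: (0, 1, 1)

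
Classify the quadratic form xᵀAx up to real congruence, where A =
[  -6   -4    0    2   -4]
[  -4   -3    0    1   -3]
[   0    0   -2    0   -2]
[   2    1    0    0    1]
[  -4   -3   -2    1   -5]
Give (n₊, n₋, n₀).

step 0: pivot -6 → sign −
step 1: pivot -1/3 → sign −
step 2: pivot -2 → sign −
step 3: pivot 1 → sign +
step 4: row/col 4 already zero → sign 0
signature = (1, 3, 1)

Answer: (1, 3, 1)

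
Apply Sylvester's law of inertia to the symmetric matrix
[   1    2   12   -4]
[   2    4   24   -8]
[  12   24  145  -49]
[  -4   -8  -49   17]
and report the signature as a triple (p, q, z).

step 0: pivot 1 → sign +
step 1: pivot 1 → sign +
step 2: row/col 2 already zero → sign 0
step 3: row/col 3 already zero → sign 0
signature = (2, 0, 2)

Answer: (2, 0, 2)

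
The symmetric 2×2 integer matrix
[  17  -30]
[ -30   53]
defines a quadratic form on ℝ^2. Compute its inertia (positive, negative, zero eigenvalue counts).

Answer: (2, 0, 0)

Derivation:
step 0: pivot 17 → sign +
step 1: pivot 1/17 → sign +
signature = (2, 0, 0)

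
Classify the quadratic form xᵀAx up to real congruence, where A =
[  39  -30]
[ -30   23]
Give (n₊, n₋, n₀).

Answer: (1, 1, 0)

Derivation:
step 0: pivot 39 → sign +
step 1: pivot -1/13 → sign −
signature = (1, 1, 0)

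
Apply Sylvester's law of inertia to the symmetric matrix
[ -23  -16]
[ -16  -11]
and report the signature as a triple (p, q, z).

step 0: pivot -23 → sign −
step 1: pivot 3/23 → sign +
signature = (1, 1, 0)

Answer: (1, 1, 0)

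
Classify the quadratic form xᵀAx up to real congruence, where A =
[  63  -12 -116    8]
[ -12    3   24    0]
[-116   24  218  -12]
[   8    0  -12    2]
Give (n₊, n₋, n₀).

step 0: pivot 63 → sign +
step 1: pivot 5/7 → sign +
step 2: pivot -2/3 → sign −
step 3: pivot 2/5 → sign +
signature = (3, 1, 0)

Answer: (3, 1, 0)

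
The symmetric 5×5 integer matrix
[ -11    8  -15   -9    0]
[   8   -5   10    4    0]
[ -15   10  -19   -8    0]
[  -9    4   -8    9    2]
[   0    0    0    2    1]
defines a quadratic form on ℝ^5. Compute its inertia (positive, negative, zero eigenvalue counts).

step 0: pivot -11 → sign −
step 1: pivot 9/11 → sign +
step 2: pivot 4/9 → sign +
step 3: pivot 15/4 → sign +
step 4: pivot -1/15 → sign −
signature = (3, 2, 0)

Answer: (3, 2, 0)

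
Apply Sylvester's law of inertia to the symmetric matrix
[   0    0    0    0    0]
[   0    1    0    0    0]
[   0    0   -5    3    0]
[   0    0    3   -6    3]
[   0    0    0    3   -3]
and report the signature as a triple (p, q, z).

step 0: pivot 1 → sign +
step 1: pivot -5 → sign −
step 2: pivot -21/5 → sign −
step 3: pivot -6/7 → sign −
step 4: row/col 4 already zero → sign 0
signature = (1, 3, 1)

Answer: (1, 3, 1)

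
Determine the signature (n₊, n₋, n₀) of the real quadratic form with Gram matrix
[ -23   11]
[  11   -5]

Answer: (1, 1, 0)

Derivation:
step 0: pivot -23 → sign −
step 1: pivot 6/23 → sign +
signature = (1, 1, 0)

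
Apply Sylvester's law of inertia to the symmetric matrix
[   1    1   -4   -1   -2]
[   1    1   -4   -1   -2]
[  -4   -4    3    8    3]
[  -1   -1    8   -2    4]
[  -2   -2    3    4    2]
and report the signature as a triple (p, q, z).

step 0: pivot 1 → sign +
step 1: pivot -13 → sign −
step 2: pivot -23/13 → sign −
step 3: pivot 1/23 → sign +
step 4: row/col 4 already zero → sign 0
signature = (2, 2, 1)

Answer: (2, 2, 1)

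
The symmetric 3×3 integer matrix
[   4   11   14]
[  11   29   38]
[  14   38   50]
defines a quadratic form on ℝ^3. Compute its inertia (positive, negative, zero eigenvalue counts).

step 0: pivot 4 → sign +
step 1: pivot -5/4 → sign −
step 2: pivot 6/5 → sign +
signature = (2, 1, 0)

Answer: (2, 1, 0)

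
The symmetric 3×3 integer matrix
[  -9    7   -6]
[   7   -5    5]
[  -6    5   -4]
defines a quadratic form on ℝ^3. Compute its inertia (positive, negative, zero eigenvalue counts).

Answer: (1, 2, 0)

Derivation:
step 0: pivot -9 → sign −
step 1: pivot 4/9 → sign +
step 2: pivot -1/4 → sign −
signature = (1, 2, 0)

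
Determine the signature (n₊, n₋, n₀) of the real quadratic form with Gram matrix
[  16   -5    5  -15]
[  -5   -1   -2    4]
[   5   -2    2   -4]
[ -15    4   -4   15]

Answer: (2, 2, 0)

Derivation:
step 0: pivot 16 → sign +
step 1: pivot -41/16 → sign −
step 2: pivot 21/41 → sign +
step 3: pivot -1/7 → sign −
signature = (2, 2, 0)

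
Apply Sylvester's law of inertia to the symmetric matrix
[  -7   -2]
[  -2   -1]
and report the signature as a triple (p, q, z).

Answer: (0, 2, 0)

Derivation:
step 0: pivot -7 → sign −
step 1: pivot -3/7 → sign −
signature = (0, 2, 0)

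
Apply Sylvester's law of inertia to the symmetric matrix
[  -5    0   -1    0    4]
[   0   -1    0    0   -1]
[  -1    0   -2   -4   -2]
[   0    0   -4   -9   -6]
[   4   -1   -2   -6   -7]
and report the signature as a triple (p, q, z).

Answer: (1, 4, 0)

Derivation:
step 0: pivot -5 → sign −
step 1: pivot -1 → sign −
step 2: pivot -9/5 → sign −
step 3: pivot -1/9 → sign −
step 4: pivot 2 → sign +
signature = (1, 4, 0)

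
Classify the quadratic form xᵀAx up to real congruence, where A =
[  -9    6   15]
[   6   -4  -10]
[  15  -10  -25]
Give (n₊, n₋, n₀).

Answer: (0, 1, 2)

Derivation:
step 0: pivot -9 → sign −
step 1: row/col 1 already zero → sign 0
step 2: row/col 2 already zero → sign 0
signature = (0, 1, 2)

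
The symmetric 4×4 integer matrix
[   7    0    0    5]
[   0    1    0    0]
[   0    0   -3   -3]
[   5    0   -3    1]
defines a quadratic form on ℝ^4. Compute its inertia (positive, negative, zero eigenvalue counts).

step 0: pivot 7 → sign +
step 1: pivot 1 → sign +
step 2: pivot -3 → sign −
step 3: pivot 3/7 → sign +
signature = (3, 1, 0)

Answer: (3, 1, 0)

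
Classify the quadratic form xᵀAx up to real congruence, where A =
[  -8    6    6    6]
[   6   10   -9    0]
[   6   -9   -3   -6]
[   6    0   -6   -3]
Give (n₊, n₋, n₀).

step 0: pivot -8 → sign −
step 1: pivot 29/2 → sign +
step 2: pivot 3/29 → sign +
step 3: row/col 3 already zero → sign 0
signature = (2, 1, 1)

Answer: (2, 1, 1)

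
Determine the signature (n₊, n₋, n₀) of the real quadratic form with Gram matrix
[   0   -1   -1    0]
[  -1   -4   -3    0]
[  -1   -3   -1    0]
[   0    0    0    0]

step 0: pivot -4 → sign −
step 1: pivot 1/4 → sign +
step 2: pivot 1 → sign +
step 3: row/col 3 already zero → sign 0
signature = (2, 1, 1)

Answer: (2, 1, 1)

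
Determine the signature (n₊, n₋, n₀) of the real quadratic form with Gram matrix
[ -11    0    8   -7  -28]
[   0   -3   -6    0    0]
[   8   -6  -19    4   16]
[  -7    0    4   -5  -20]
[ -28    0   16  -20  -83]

step 0: pivot -11 → sign −
step 1: pivot -3 → sign −
step 2: pivot -13/11 → sign −
step 3: pivot 6/13 → sign +
step 4: pivot -3 → sign −
signature = (1, 4, 0)

Answer: (1, 4, 0)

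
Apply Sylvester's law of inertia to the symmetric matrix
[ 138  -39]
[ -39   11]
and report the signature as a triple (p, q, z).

step 0: pivot 138 → sign +
step 1: pivot -1/46 → sign −
signature = (1, 1, 0)

Answer: (1, 1, 0)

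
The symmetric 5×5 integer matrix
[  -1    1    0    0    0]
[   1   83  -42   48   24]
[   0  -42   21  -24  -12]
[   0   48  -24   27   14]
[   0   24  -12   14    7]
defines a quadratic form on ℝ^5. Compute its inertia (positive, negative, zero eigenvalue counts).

Answer: (2, 2, 1)

Derivation:
step 0: pivot -1 → sign −
step 1: pivot 84 → sign +
step 2: pivot -3/7 → sign −
step 3: pivot 1/3 → sign +
step 4: row/col 4 already zero → sign 0
signature = (2, 2, 1)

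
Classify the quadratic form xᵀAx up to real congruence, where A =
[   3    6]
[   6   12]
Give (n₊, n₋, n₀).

Answer: (1, 0, 1)

Derivation:
step 0: pivot 3 → sign +
step 1: row/col 1 already zero → sign 0
signature = (1, 0, 1)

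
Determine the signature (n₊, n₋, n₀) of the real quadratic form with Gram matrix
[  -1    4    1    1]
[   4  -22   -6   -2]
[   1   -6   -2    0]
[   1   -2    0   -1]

Answer: (1, 3, 0)

Derivation:
step 0: pivot -1 → sign −
step 1: pivot -6 → sign −
step 2: pivot -1/3 → sign −
step 3: pivot 1 → sign +
signature = (1, 3, 0)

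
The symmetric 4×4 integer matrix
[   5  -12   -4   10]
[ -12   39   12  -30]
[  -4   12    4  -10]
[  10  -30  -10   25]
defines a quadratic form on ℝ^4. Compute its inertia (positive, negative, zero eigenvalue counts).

step 0: pivot 5 → sign +
step 1: pivot 51/5 → sign +
step 2: pivot 4/17 → sign +
step 3: row/col 3 already zero → sign 0
signature = (3, 0, 1)

Answer: (3, 0, 1)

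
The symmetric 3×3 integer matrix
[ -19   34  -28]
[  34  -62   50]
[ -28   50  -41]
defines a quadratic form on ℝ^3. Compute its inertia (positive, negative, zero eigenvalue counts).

step 0: pivot -19 → sign −
step 1: pivot -22/19 → sign −
step 2: pivot 3/11 → sign +
signature = (1, 2, 0)

Answer: (1, 2, 0)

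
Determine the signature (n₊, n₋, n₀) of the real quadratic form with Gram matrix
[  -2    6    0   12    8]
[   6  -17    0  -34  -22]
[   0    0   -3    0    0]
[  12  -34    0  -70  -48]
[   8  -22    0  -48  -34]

step 0: pivot -2 → sign −
step 1: pivot 1 → sign +
step 2: pivot -3 → sign −
step 3: pivot -2 → sign −
step 4: pivot 2 → sign +
signature = (2, 3, 0)

Answer: (2, 3, 0)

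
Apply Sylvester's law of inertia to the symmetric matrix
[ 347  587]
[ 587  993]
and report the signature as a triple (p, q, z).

step 0: pivot 347 → sign +
step 1: pivot 2/347 → sign +
signature = (2, 0, 0)

Answer: (2, 0, 0)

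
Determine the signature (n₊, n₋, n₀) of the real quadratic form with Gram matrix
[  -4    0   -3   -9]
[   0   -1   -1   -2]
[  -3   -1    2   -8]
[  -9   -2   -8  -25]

Answer: (1, 3, 0)

Derivation:
step 0: pivot -4 → sign −
step 1: pivot -1 → sign −
step 2: pivot 21/4 → sign +
step 3: pivot -6/7 → sign −
signature = (1, 3, 0)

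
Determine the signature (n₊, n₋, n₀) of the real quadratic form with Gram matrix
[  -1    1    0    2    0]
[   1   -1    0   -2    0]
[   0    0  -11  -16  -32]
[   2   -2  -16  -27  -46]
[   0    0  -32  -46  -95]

step 0: pivot -1 → sign −
step 1: pivot -11 → sign −
step 2: pivot 3/11 → sign +
step 3: pivot -3 → sign −
step 4: row/col 4 already zero → sign 0
signature = (1, 3, 1)

Answer: (1, 3, 1)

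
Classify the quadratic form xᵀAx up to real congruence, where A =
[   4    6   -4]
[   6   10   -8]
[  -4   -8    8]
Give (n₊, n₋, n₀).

Answer: (2, 0, 1)

Derivation:
step 0: pivot 4 → sign +
step 1: pivot 1 → sign +
step 2: row/col 2 already zero → sign 0
signature = (2, 0, 1)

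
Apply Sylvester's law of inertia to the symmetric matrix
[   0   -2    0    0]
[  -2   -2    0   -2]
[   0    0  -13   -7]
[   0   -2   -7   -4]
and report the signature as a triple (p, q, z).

step 0: pivot -2 → sign −
step 1: pivot 2 → sign +
step 2: pivot -13 → sign −
step 3: pivot -3/13 → sign −
signature = (1, 3, 0)

Answer: (1, 3, 0)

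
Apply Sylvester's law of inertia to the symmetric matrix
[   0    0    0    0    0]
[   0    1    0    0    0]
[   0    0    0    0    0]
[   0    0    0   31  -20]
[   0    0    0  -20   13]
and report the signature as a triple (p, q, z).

step 0: pivot 1 → sign +
step 1: pivot 31 → sign +
step 2: pivot 3/31 → sign +
step 3: row/col 3 already zero → sign 0
step 4: row/col 4 already zero → sign 0
signature = (3, 0, 2)

Answer: (3, 0, 2)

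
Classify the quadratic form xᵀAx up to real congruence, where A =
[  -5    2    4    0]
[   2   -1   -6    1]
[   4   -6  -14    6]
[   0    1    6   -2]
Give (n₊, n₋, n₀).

step 0: pivot -5 → sign −
step 1: pivot -1/5 → sign −
step 2: pivot 86 → sign +
step 3: pivot 1/43 → sign +
signature = (2, 2, 0)

Answer: (2, 2, 0)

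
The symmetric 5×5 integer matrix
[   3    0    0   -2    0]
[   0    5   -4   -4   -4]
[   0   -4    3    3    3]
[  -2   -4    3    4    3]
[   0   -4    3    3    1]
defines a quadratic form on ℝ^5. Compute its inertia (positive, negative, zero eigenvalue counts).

Answer: (2, 3, 0)

Derivation:
step 0: pivot 3 → sign +
step 1: pivot 5 → sign +
step 2: pivot -1/5 → sign −
step 3: pivot -1/3 → sign −
step 4: pivot -2 → sign −
signature = (2, 3, 0)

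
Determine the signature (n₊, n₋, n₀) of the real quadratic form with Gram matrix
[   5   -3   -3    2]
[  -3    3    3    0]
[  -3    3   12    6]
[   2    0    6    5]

step 0: pivot 5 → sign +
step 1: pivot 6/5 → sign +
step 2: pivot 9 → sign +
step 3: pivot -1 → sign −
signature = (3, 1, 0)

Answer: (3, 1, 0)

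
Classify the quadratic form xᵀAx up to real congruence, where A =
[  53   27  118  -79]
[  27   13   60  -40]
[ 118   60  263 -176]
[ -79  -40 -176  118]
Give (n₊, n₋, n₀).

Answer: (3, 1, 0)

Derivation:
step 0: pivot 53 → sign +
step 1: pivot -40/53 → sign −
step 2: pivot 3/10 → sign +
step 3: pivot 1/4 → sign +
signature = (3, 1, 0)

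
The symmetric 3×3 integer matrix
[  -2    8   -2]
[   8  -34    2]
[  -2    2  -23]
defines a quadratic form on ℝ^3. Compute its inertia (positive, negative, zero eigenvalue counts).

step 0: pivot -2 → sign −
step 1: pivot -2 → sign −
step 2: pivot -3 → sign −
signature = (0, 3, 0)

Answer: (0, 3, 0)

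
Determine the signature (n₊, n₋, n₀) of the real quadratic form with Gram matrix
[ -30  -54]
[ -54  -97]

Answer: (1, 1, 0)

Derivation:
step 0: pivot -30 → sign −
step 1: pivot 1/5 → sign +
signature = (1, 1, 0)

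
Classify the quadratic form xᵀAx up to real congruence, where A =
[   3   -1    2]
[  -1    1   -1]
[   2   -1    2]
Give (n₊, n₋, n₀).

step 0: pivot 3 → sign +
step 1: pivot 2/3 → sign +
step 2: pivot 1/2 → sign +
signature = (3, 0, 0)

Answer: (3, 0, 0)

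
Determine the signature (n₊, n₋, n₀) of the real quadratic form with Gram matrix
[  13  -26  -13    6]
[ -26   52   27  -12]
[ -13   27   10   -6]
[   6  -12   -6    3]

step 0: pivot 13 → sign +
step 1: pivot -3 → sign −
step 2: pivot 1/3 → sign +
step 3: pivot 3/13 → sign +
signature = (3, 1, 0)

Answer: (3, 1, 0)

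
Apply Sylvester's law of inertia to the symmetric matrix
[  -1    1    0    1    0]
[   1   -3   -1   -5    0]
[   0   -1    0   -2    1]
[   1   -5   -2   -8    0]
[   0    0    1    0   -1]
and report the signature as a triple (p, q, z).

step 0: pivot -1 → sign −
step 1: pivot -2 → sign −
step 2: pivot 1/2 → sign +
step 3: pivot 1 → sign +
step 4: pivot -3 → sign −
signature = (2, 3, 0)

Answer: (2, 3, 0)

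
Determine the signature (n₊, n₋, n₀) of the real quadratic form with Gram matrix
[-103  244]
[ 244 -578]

Answer: (1, 1, 0)

Derivation:
step 0: pivot -103 → sign −
step 1: pivot 2/103 → sign +
signature = (1, 1, 0)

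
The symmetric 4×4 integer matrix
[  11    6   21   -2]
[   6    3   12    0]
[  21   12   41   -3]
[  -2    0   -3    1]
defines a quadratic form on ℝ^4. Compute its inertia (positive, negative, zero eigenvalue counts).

step 0: pivot 11 → sign +
step 1: pivot -3/11 → sign −
step 2: pivot 2 → sign +
step 3: pivot 1/2 → sign +
signature = (3, 1, 0)

Answer: (3, 1, 0)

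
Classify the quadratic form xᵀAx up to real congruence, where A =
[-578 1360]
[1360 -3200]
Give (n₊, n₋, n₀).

Answer: (0, 1, 1)

Derivation:
step 0: pivot -578 → sign −
step 1: row/col 1 already zero → sign 0
signature = (0, 1, 1)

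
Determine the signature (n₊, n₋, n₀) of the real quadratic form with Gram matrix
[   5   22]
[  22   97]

step 0: pivot 5 → sign +
step 1: pivot 1/5 → sign +
signature = (2, 0, 0)

Answer: (2, 0, 0)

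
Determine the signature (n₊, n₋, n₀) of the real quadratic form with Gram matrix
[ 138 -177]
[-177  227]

Answer: (1, 1, 0)

Derivation:
step 0: pivot 138 → sign +
step 1: pivot -1/46 → sign −
signature = (1, 1, 0)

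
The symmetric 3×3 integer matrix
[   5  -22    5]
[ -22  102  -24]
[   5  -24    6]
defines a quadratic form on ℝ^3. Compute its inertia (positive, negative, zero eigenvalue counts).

Answer: (3, 0, 0)

Derivation:
step 0: pivot 5 → sign +
step 1: pivot 26/5 → sign +
step 2: pivot 3/13 → sign +
signature = (3, 0, 0)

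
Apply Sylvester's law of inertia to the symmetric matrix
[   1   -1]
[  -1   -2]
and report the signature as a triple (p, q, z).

Answer: (1, 1, 0)

Derivation:
step 0: pivot 1 → sign +
step 1: pivot -3 → sign −
signature = (1, 1, 0)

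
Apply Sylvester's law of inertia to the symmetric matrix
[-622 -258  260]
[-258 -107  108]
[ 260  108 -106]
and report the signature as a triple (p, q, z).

Answer: (2, 1, 0)

Derivation:
step 0: pivot -622 → sign −
step 1: pivot 5/311 → sign +
step 2: pivot 6/5 → sign +
signature = (2, 1, 0)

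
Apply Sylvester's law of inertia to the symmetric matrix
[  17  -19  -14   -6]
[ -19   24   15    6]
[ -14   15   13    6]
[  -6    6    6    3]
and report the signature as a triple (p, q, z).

step 0: pivot 17 → sign +
step 1: pivot 47/17 → sign +
step 2: pivot 62/47 → sign +
step 3: pivot 3/31 → sign +
signature = (4, 0, 0)

Answer: (4, 0, 0)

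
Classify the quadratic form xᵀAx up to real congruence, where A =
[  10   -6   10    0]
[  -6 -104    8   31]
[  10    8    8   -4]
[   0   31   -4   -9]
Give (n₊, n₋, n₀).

step 0: pivot 10 → sign +
step 1: pivot -538/5 → sign −
step 2: pivot -48/269 → sign −
step 3: pivot -1/16 → sign −
signature = (1, 3, 0)

Answer: (1, 3, 0)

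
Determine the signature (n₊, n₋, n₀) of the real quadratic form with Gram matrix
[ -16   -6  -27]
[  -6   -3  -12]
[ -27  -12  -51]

step 0: pivot -16 → sign −
step 1: pivot -3/4 → sign −
step 2: pivot -3/4 → sign −
signature = (0, 3, 0)

Answer: (0, 3, 0)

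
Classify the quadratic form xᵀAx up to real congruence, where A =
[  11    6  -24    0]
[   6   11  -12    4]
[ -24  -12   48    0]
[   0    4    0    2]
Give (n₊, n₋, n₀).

Answer: (2, 1, 1)

Derivation:
step 0: pivot 11 → sign +
step 1: pivot 85/11 → sign +
step 2: pivot -384/85 → sign −
step 3: row/col 3 already zero → sign 0
signature = (2, 1, 1)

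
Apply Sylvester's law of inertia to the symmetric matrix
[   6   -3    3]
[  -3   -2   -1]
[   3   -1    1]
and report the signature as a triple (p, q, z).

Answer: (1, 2, 0)

Derivation:
step 0: pivot 6 → sign +
step 1: pivot -7/2 → sign −
step 2: pivot -3/7 → sign −
signature = (1, 2, 0)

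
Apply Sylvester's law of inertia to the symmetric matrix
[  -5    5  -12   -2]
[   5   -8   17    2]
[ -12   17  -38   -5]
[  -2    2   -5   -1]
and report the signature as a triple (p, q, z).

step 0: pivot -5 → sign −
step 1: pivot -3 → sign −
step 2: pivot -13/15 → sign −
step 3: pivot -2/13 → sign −
signature = (0, 4, 0)

Answer: (0, 4, 0)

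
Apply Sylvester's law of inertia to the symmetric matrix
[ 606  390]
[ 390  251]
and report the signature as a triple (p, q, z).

step 0: pivot 606 → sign +
step 1: pivot 1/101 → sign +
signature = (2, 0, 0)

Answer: (2, 0, 0)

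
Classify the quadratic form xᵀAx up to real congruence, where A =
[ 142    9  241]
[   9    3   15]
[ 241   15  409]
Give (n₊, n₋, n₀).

Answer: (2, 1, 0)

Derivation:
step 0: pivot 142 → sign +
step 1: pivot 345/142 → sign +
step 2: pivot -6/115 → sign −
signature = (2, 1, 0)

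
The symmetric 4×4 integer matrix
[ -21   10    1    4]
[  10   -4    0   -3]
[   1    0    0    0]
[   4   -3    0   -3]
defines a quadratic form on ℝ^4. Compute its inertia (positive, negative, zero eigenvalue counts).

step 0: pivot -21 → sign −
step 1: pivot 16/21 → sign +
step 2: pivot -1/4 → sign −
step 3: pivot -3/4 → sign −
signature = (1, 3, 0)

Answer: (1, 3, 0)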